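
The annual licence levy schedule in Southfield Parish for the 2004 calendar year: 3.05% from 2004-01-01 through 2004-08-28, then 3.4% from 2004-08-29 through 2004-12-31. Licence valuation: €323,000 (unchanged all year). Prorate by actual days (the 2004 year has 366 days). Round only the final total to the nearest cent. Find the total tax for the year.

€10,237.60

2004-01-01 to 2004-08-28: 241 days at 3.05% → €323,000 × 3.05% × 241/366 = €6,486.9167
2004-08-29 to 2004-12-31: 125 days at 3.4% → €323,000 × 3.4% × 125/366 = €3,750.6831
Total = €10,237.5997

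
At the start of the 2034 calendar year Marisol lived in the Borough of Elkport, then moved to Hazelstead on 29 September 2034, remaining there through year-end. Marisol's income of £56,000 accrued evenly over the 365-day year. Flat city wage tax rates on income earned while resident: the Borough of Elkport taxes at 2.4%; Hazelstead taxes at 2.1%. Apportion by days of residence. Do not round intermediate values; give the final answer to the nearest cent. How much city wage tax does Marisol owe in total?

The Borough of Elkport, 1 January – 28 September 2034: 271 days → £56,000 × 2.4% × 271/365 = £997.8740
Hazelstead, 29 September – 31 December 2034: 94 days → £56,000 × 2.1% × 94/365 = £302.8603
Total = £1,300.7342

£1,300.73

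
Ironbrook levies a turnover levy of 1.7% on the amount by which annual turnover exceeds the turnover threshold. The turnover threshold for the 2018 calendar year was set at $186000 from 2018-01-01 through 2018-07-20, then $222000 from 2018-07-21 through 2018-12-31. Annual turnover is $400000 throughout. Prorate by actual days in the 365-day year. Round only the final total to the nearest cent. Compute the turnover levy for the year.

$3363.02

2018-01-01 to 2018-07-20: 201 days, exemption $186000 → ($400000 − $186000) × 1.7% × 201/365 = $2003.3918
2018-07-21 to 2018-12-31: 164 days, exemption $222000 → ($400000 − $222000) × 1.7% × 164/365 = $1359.6274
Total = $3363.0192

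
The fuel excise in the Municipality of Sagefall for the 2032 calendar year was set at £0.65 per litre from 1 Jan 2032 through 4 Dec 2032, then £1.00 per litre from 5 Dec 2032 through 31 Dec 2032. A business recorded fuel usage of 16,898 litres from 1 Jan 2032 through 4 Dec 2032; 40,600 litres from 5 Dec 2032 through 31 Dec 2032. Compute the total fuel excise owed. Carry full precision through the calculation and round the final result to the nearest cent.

1 Jan – 4 Dec 2032: 16,898 litres at £0.65/litre → £10,983.70
5 Dec – 31 Dec 2032: 40,600 litres at £1.00/litre → £40,600.00

£51,583.70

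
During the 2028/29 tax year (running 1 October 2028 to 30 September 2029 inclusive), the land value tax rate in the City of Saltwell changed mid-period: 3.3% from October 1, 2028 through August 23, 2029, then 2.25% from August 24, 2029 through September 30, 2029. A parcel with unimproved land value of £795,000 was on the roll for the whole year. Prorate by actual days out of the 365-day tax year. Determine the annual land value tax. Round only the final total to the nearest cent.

October 1, 2028 – August 23, 2029: 327 days at 3.3% → £795,000 × 3.3% × 327/365 = £23,503.6849
August 24 – September 30, 2029: 38 days at 2.25% → £795,000 × 2.25% × 38/365 = £1,862.2603
Total = £25,365.9452

£25,365.95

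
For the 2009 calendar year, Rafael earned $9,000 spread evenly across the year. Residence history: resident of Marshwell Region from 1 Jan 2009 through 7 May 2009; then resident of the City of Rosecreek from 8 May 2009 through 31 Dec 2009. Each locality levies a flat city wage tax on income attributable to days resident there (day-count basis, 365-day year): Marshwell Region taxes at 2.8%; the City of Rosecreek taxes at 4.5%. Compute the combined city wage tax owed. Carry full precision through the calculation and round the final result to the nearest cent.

Marshwell Region, 1 Jan – 7 May 2009: 127 days → $9,000 × 2.8% × 127/365 = $87.6822
The City of Rosecreek, 8 May – 31 Dec 2009: 238 days → $9,000 × 4.5% × 238/365 = $264.0822
Total = $351.7644

$351.76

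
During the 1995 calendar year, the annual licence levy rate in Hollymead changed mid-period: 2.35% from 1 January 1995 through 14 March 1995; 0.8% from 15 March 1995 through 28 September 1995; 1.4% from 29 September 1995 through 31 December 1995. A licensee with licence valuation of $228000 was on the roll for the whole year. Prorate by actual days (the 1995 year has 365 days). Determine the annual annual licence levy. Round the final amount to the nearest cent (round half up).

$2883.11

1 January – 14 March 1995: 73 days at 2.35% → $228000 × 2.35% × 73/365 = $1071.6000
15 March – 28 September 1995: 198 days at 0.8% → $228000 × 0.8% × 198/365 = $989.4575
29 September – 31 December 1995: 94 days at 1.4% → $228000 × 1.4% × 94/365 = $822.0493
Total = $2883.1068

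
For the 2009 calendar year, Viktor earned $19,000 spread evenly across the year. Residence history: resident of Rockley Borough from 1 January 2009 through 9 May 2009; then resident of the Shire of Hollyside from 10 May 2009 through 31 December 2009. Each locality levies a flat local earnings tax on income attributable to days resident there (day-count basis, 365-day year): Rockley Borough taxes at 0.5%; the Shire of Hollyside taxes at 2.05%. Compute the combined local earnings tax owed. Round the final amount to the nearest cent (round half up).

Rockley Borough, 1 January – 9 May 2009: 129 days → $19,000 × 0.5% × 129/365 = $33.5753
The Shire of Hollyside, 10 May – 31 December 2009: 236 days → $19,000 × 2.05% × 236/365 = $251.8411
Total = $285.4164

$285.42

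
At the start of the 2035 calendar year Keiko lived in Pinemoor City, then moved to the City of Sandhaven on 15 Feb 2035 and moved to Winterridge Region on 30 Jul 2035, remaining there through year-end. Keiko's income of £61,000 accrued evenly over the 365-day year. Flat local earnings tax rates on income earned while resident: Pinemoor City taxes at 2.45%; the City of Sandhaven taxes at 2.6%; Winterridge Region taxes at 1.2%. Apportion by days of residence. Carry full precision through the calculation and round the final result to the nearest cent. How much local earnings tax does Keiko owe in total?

£1,212.06

Pinemoor City, 1 Jan – 14 Feb 2035: 45 days → £61,000 × 2.45% × 45/365 = £184.2534
The City of Sandhaven, 15 Feb – 29 Jul 2035: 165 days → £61,000 × 2.6% × 165/365 = £716.9589
Winterridge Region, 30 Jul – 31 Dec 2035: 155 days → £61,000 × 1.2% × 155/365 = £310.8493
Total = £1,212.0616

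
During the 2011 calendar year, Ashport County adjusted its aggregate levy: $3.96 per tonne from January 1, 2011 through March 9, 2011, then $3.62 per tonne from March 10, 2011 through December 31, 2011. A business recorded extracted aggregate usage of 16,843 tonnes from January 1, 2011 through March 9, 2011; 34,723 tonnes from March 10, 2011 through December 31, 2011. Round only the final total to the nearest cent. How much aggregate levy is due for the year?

$192,395.54

January 1 – March 9, 2011: 16,843 tonnes at $3.96/tonne → $66,698.28
March 10 – December 31, 2011: 34,723 tonnes at $3.62/tonne → $125,697.26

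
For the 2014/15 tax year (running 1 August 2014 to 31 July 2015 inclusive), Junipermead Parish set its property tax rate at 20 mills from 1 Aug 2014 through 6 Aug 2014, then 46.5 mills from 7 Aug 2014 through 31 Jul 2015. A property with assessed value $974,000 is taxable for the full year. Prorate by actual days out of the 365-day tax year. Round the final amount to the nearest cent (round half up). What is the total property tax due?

1 Aug – 6 Aug 2014: 6 days at 20 mills → $974,000 × 2% × 6/365 = $320.2192
7 Aug 2014 – 31 Jul 2015: 359 days at 46.5 mills → $974,000 × 4.65% × 359/365 = $44,546.4904
Total = $44,866.7096

$44,866.71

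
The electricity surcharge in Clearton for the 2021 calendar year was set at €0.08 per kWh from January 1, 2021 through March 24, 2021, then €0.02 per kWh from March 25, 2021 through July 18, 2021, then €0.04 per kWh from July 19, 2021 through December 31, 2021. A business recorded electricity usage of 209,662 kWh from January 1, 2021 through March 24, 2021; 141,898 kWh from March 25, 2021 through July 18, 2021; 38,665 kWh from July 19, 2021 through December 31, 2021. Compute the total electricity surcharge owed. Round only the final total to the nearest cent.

January 1 – March 24, 2021: 209,662 kWh at €0.08/kWh → €16772.96
March 25 – July 18, 2021: 141,898 kWh at €0.02/kWh → €2837.96
July 19 – December 31, 2021: 38,665 kWh at €0.04/kWh → €1546.60

€21157.52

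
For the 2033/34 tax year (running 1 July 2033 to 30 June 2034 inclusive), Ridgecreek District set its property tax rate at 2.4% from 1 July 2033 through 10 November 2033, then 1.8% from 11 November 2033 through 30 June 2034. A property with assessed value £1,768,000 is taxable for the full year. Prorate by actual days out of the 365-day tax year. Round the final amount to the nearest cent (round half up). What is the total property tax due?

£35,689.38

1 July – 10 November 2033: 133 days at 2.4% → £1,768,000 × 2.4% × 133/365 = £15,461.5233
11 November 2033 – 30 June 2034: 232 days at 1.8% → £1,768,000 × 1.8% × 232/365 = £20,227.8575
Total = £35,689.3808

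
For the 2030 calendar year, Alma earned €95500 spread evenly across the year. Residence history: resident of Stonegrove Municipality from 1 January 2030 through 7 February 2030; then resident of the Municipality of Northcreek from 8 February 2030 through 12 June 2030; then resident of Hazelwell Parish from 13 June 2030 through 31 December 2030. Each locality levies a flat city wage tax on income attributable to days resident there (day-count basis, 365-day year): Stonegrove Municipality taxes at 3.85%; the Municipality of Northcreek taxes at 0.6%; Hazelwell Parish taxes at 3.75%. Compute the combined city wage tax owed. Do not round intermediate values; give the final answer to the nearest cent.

Stonegrove Municipality, 1 January – 7 February 2030: 38 days → €95500 × 3.85% × 38/365 = €382.7849
The Municipality of Northcreek, 8 February – 12 June 2030: 125 days → €95500 × 0.6% × 125/365 = €196.2329
Hazelwell Parish, 13 June – 31 December 2030: 202 days → €95500 × 3.75% × 202/365 = €1981.9521
Total = €2560.9699

€2560.97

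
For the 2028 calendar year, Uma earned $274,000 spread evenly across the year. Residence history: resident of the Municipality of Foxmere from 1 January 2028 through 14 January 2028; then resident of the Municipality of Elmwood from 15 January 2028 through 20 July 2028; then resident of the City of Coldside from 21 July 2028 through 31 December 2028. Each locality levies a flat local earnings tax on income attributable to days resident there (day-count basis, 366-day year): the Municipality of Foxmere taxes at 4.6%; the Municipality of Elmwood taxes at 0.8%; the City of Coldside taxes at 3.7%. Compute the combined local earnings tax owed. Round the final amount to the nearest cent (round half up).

The Municipality of Foxmere, 1 January – 14 January 2028: 14 days → $274,000 × 4.6% × 14/366 = $482.1202
The Municipality of Elmwood, 15 January – 20 July 2028: 188 days → $274,000 × 0.8% × 188/366 = $1,125.9454
The City of Coldside, 21 July – 31 December 2028: 164 days → $274,000 × 3.7% × 164/366 = $4,542.7104
Total = $6,150.7760

$6,150.78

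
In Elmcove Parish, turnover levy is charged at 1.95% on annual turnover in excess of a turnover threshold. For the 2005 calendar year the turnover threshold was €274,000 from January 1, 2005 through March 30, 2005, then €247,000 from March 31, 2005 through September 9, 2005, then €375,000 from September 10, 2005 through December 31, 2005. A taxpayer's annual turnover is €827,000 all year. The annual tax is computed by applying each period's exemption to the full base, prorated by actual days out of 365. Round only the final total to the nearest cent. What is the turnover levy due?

January 1 – March 30, 2005: 89 days, exemption €274,000 → (€827,000 − €274,000) × 1.95% × 89/365 = €2,629.4014
March 31 – September 9, 2005: 163 days, exemption €247,000 → (€827,000 − €247,000) × 1.95% × 163/365 = €5,050.7671
September 10 – December 31, 2005: 113 days, exemption €375,000 → (€827,000 − €375,000) × 1.95% × 113/365 = €2,728.7178
Total = €10,408.8863

€10,408.89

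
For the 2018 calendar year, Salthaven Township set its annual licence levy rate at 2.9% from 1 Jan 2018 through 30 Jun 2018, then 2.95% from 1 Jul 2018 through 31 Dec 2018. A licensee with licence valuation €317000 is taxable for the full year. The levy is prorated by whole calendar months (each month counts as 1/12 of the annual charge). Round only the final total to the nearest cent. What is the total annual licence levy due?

1 Jan – 30 Jun 2018: 6 months at 2.9% → €317000 × 2.9% × 6/12 = €4596.5000
1 Jul – 31 Dec 2018: 6 months at 2.95% → €317000 × 2.95% × 6/12 = €4675.7500
Total = €9272.2500

€9272.25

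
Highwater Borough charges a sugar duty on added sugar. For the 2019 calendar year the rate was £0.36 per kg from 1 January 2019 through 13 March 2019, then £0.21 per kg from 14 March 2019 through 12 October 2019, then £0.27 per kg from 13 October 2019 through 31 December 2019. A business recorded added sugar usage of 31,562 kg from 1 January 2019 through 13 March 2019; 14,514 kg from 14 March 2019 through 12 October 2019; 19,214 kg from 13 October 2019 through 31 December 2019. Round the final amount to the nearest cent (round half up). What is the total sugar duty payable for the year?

£19598.04

1 January – 13 March 2019: 31,562 kg at £0.36/kg → £11362.32
14 March – 12 October 2019: 14,514 kg at £0.21/kg → £3047.94
13 October – 31 December 2019: 19,214 kg at £0.27/kg → £5187.78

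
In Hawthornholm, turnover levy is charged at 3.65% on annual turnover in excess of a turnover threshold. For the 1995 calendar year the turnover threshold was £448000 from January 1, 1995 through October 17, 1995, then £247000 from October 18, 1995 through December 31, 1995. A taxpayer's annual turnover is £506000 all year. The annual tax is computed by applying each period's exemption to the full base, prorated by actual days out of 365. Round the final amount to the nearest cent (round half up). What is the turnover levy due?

January 1 – October 17, 1995: 290 days, exemption £448000 → (£506000 − £448000) × 3.65% × 290/365 = £1682.0000
October 18 – December 31, 1995: 75 days, exemption £247000 → (£506000 − £247000) × 3.65% × 75/365 = £1942.5000
Total = £3624.5000

£3624.50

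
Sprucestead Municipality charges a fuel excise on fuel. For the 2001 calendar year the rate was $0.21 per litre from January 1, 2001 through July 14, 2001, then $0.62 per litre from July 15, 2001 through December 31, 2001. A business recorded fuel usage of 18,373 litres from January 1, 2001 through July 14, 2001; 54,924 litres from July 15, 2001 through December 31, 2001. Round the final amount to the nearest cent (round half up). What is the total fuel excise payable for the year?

January 1 – July 14, 2001: 18,373 litres at $0.21/litre → $3,858.33
July 15 – December 31, 2001: 54,924 litres at $0.62/litre → $34,052.88

$37,911.21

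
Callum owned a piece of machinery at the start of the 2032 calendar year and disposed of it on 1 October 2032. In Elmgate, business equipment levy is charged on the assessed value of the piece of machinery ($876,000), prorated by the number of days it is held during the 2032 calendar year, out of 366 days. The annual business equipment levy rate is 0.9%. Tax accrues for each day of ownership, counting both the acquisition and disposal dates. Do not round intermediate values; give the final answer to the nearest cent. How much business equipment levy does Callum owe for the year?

Days held (1 January – 1 October 2032): 275 out of 366
Tax = $876,000 × 0.9% × 275/366 = $5,923.7705

$5,923.77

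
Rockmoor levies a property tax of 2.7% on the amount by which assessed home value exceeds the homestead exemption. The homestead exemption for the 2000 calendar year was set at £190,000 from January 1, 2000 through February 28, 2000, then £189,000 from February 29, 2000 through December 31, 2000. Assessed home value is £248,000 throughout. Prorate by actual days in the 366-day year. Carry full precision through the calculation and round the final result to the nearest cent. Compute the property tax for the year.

January 1 – February 28, 2000: 59 days, exemption £190,000 → (£248,000 − £190,000) × 2.7% × 59/366 = £252.4426
February 29 – December 31, 2000: 307 days, exemption £189,000 → (£248,000 − £189,000) × 2.7% × 307/366 = £1,336.2049
Total = £1,588.6475

£1,588.65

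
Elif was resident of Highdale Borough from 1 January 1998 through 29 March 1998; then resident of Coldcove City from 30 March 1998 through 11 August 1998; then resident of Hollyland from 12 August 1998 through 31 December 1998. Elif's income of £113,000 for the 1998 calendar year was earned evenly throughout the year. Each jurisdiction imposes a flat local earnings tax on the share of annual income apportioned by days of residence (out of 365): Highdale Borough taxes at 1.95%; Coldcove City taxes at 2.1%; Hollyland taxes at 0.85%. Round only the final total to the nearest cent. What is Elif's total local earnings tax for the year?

£1,782.61

Highdale Borough, 1 January – 29 March 1998: 88 days → £113,000 × 1.95% × 88/365 = £531.2548
Coldcove City, 30 March – 11 August 1998: 135 days → £113,000 × 2.1% × 135/365 = £877.6849
Hollyland, 12 August – 31 December 1998: 142 days → £113,000 × 0.85% × 142/365 = £373.6740
Total = £1,782.6137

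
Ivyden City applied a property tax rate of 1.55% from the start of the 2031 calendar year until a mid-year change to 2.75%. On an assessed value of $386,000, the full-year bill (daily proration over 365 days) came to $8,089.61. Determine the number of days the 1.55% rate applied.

199 days

Let d = days at the first rate; then 365 − d days at the second rate.
$386,000 × [1.55%·d + 2.75%·(365−d)] / 365 = $8,089.61
Solving gives d = 199, so the new rate took effect on 19 Jul 2031.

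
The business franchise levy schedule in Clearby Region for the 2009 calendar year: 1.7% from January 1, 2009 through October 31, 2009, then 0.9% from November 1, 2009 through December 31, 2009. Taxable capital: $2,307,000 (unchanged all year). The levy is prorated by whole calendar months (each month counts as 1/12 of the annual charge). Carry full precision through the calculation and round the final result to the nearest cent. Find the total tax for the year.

January 1 – October 31, 2009: 10 months at 1.7% → $2,307,000 × 1.7% × 10/12 = $32,682.5000
November 1 – December 31, 2009: 2 months at 0.9% → $2,307,000 × 0.9% × 2/12 = $3,460.5000
Total = $36,143.0000

$36,143.00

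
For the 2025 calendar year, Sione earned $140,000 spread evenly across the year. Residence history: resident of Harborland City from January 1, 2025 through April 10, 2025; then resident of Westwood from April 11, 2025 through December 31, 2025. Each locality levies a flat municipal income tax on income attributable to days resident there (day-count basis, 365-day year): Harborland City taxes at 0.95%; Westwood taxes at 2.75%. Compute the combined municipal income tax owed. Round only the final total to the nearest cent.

$3,159.59

Harborland City, January 1 – April 10, 2025: 100 days → $140,000 × 0.95% × 100/365 = $364.3836
Westwood, April 11 – December 31, 2025: 265 days → $140,000 × 2.75% × 265/365 = $2,795.2055
Total = $3,159.5890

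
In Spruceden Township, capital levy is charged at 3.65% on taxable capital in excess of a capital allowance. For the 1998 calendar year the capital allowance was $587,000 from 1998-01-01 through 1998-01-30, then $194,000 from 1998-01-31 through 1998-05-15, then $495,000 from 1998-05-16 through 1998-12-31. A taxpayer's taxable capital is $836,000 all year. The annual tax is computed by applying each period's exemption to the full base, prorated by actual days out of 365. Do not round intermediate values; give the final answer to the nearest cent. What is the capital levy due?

$15,331.00

1998-01-01 to 1998-01-30: 30 days, exemption $587,000 → ($836,000 − $587,000) × 3.65% × 30/365 = $747.0000
1998-01-31 to 1998-05-15: 105 days, exemption $194,000 → ($836,000 − $194,000) × 3.65% × 105/365 = $6,741.0000
1998-05-16 to 1998-12-31: 230 days, exemption $495,000 → ($836,000 − $495,000) × 3.65% × 230/365 = $7,843.0000
Total = $15,331.0000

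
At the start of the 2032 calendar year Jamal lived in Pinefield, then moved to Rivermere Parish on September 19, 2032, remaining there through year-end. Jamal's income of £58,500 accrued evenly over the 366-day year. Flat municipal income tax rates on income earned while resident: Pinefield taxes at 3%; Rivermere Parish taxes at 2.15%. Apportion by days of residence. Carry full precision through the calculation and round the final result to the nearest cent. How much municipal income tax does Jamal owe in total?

Pinefield, January 1 – September 18, 2032: 262 days → £58,500 × 3% × 262/366 = £1,256.3115
Rivermere Parish, September 19 – December 31, 2032: 104 days → £58,500 × 2.15% × 104/366 = £357.3934
Total = £1,613.7049

£1,613.70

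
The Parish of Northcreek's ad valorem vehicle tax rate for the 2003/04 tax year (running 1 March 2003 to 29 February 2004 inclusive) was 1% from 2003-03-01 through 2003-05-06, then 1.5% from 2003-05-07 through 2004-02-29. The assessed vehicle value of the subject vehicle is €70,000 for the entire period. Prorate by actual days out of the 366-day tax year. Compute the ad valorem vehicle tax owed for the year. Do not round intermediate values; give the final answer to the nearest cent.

€985.93

2003-03-01 to 2003-05-06: 67 days at 1% → €70,000 × 1% × 67/366 = €128.1421
2003-05-07 to 2004-02-29: 299 days at 1.5% → €70,000 × 1.5% × 299/366 = €857.7869
Total = €985.9290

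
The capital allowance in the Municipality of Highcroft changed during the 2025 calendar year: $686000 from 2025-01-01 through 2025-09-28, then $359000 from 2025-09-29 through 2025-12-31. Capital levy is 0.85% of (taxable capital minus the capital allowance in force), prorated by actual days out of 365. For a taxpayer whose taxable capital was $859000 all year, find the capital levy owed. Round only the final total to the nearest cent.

$2186.32

2025-01-01 to 2025-09-28: 271 days, exemption $686000 → ($859000 − $686000) × 0.85% × 271/365 = $1091.7959
2025-09-29 to 2025-12-31: 94 days, exemption $359000 → ($859000 − $359000) × 0.85% × 94/365 = $1094.5205
Total = $2186.3164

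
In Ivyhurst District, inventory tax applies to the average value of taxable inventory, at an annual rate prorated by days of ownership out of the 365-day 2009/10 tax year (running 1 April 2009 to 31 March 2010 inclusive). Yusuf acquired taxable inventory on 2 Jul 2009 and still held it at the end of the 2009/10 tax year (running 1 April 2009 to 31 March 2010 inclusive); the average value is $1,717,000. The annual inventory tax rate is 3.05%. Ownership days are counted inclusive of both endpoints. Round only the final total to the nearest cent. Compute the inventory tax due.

Days held (2 Jul 2009 – 31 Mar 2010): 273 out of 365
Tax = $1,717,000 × 3.05% × 273/365 = $39,168.7685

$39,168.77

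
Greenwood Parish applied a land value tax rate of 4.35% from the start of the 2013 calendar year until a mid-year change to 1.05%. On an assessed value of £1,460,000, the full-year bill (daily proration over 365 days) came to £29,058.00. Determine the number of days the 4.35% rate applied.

104 days

Let d = days at the first rate; then 365 − d days at the second rate.
£1,460,000 × [4.35%·d + 1.05%·(365−d)] / 365 = £29,058.00
Solving gives d = 104, so the new rate took effect on April 15, 2013.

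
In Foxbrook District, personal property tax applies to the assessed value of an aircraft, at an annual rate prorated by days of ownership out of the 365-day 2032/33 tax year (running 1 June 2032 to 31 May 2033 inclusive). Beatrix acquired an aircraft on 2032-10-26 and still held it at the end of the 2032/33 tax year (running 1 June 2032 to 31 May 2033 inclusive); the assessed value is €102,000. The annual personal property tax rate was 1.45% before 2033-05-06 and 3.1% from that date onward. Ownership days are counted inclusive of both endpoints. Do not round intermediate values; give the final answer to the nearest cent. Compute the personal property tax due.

€1,003.23

2032-10-26 to 2033-05-05: 192 days at 1.45% → €102,000 × 1.45% × 192/365 = €777.9945
2033-05-06 to 2033-05-31: 26 days at 3.1% → €102,000 × 3.1% × 26/365 = €225.2384
Total = €1,003.2329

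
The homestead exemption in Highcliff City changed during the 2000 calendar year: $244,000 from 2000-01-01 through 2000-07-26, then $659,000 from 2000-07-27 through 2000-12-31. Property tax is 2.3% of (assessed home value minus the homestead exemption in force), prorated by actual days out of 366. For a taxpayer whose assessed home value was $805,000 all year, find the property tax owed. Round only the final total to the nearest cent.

2000-01-01 to 2000-07-26: 208 days, exemption $244,000 → ($805,000 − $244,000) × 2.3% × 208/366 = $7,332.8525
2000-07-27 to 2000-12-31: 158 days, exemption $659,000 → ($805,000 − $659,000) × 2.3% × 158/366 = $1,449.6284
Total = $8,782.4809

$8,782.48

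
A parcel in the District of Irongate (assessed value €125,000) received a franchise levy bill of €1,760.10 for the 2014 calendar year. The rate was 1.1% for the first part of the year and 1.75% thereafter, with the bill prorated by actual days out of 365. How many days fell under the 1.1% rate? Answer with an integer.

Let d = days at the first rate; then 365 − d days at the second rate.
€125,000 × [1.1%·d + 1.75%·(365−d)] / 365 = €1,760.10
Solving gives d = 192, so the new rate took effect on July 12, 2014.

192 days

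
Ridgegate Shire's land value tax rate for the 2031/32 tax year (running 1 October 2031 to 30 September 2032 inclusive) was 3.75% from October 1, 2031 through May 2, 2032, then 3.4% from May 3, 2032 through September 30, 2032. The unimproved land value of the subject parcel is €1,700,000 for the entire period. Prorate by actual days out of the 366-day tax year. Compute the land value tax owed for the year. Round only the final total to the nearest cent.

€61,295.22

October 1, 2031 – May 2, 2032: 215 days at 3.75% → €1,700,000 × 3.75% × 215/366 = €37,448.7705
May 3 – September 30, 2032: 151 days at 3.4% → €1,700,000 × 3.4% × 151/366 = €23,846.4481
Total = €61,295.2186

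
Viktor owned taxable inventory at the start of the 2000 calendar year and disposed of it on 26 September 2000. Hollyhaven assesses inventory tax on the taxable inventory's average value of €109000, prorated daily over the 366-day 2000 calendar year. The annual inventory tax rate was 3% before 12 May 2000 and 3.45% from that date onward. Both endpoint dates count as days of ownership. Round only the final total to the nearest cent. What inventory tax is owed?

1 January – 11 May 2000: 132 days at 3% → €109000 × 3% × 132/366 = €1179.3443
12 May – 26 September 2000: 138 days at 3.45% → €109000 × 3.45% × 138/366 = €1417.8934
Total = €2597.2377

€2597.24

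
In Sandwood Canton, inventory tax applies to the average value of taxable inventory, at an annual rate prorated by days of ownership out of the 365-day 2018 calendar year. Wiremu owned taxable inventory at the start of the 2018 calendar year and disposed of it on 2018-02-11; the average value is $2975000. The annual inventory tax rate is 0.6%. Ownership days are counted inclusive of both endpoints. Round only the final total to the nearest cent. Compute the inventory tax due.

Days held (2018-01-01 to 2018-02-11): 42 out of 365
Tax = $2975000 × 0.6% × 42/365 = $2053.9726

$2053.97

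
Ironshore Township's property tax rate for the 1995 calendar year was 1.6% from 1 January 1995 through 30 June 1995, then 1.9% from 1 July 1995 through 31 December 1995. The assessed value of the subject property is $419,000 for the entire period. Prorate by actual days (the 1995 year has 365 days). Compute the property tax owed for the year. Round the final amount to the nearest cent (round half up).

$7,337.67

1 January – 30 June 1995: 181 days at 1.6% → $419,000 × 1.6% × 181/365 = $3,324.4493
1 July – 31 December 1995: 184 days at 1.9% → $419,000 × 1.9% × 184/365 = $4,013.2164
Total = $7,337.6658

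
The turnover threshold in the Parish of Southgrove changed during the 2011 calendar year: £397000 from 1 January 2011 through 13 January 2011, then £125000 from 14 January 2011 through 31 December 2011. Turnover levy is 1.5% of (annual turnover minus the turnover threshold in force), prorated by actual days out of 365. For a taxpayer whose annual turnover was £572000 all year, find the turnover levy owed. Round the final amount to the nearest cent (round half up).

1 January – 13 January 2011: 13 days, exemption £397000 → (£572000 − £397000) × 1.5% × 13/365 = £93.4932
14 January – 31 December 2011: 352 days, exemption £125000 → (£572000 − £125000) × 1.5% × 352/365 = £6466.1918
Total = £6559.6849

£6559.68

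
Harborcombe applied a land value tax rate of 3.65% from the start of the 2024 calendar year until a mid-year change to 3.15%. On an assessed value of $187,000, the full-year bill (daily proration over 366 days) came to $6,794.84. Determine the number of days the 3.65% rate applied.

354 days

Let d = days at the first rate; then 366 − d days at the second rate.
$187,000 × [3.65%·d + 3.15%·(366−d)] / 366 = $6,794.84
Solving gives d = 354, so the new rate took effect on 20 Dec 2024.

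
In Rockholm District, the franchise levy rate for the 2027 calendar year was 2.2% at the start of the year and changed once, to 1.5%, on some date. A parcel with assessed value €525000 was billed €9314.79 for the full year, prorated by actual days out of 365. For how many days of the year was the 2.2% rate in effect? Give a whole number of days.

Let d = days at the first rate; then 365 − d days at the second rate.
€525000 × [2.2%·d + 1.5%·(365−d)] / 365 = €9314.79
Solving gives d = 143, so the new rate took effect on 24 May 2027.

143 days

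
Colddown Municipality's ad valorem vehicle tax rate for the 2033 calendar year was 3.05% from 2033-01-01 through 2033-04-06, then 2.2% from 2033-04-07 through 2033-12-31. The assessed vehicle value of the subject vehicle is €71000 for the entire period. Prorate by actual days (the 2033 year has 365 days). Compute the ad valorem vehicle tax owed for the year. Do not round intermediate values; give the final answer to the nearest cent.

€1720.73

2033-01-01 to 2033-04-06: 96 days at 3.05% → €71000 × 3.05% × 96/365 = €569.5562
2033-04-07 to 2033-12-31: 269 days at 2.2% → €71000 × 2.2% × 269/365 = €1151.1726
Total = €1720.7288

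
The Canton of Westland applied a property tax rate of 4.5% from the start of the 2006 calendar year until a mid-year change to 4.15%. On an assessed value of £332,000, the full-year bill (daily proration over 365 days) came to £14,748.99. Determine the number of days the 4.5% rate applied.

Let d = days at the first rate; then 365 − d days at the second rate.
£332,000 × [4.5%·d + 4.15%·(365−d)] / 365 = £14,748.99
Solving gives d = 305, so the new rate took effect on 2 Nov 2006.

305 days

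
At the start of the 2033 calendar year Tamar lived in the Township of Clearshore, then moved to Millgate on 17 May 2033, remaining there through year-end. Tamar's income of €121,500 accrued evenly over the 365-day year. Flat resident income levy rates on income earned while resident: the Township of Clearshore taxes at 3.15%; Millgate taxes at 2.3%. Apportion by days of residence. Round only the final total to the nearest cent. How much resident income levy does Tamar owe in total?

The Township of Clearshore, 1 Jan – 16 May 2033: 136 days → €121,500 × 3.15% × 136/365 = €1,426.0438
Millgate, 17 May – 31 Dec 2033: 229 days → €121,500 × 2.3% × 229/365 = €1,753.2616
Total = €3,179.3055

€3,179.31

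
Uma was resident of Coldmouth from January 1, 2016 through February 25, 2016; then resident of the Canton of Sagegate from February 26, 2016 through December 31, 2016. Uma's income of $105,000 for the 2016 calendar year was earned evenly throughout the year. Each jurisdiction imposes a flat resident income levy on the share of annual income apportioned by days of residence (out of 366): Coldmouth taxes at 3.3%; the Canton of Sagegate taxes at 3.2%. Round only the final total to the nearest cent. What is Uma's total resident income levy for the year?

Coldmouth, January 1 – February 25, 2016: 56 days → $105,000 × 3.3% × 56/366 = $530.1639
The Canton of Sagegate, February 26 – December 31, 2016: 310 days → $105,000 × 3.2% × 310/366 = $2,845.9016
Total = $3,376.0656

$3,376.07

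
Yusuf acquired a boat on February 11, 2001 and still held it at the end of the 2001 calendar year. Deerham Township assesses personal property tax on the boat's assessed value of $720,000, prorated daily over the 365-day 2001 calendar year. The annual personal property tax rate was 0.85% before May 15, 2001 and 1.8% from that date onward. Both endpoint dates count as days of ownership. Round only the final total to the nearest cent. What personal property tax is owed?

$9,761.42

February 11 – May 14, 2001: 93 days at 0.85% → $720,000 × 0.85% × 93/365 = $1,559.3425
May 15 – December 31, 2001: 231 days at 1.8% → $720,000 × 1.8% × 231/365 = $8,202.0822
Total = $9,761.4247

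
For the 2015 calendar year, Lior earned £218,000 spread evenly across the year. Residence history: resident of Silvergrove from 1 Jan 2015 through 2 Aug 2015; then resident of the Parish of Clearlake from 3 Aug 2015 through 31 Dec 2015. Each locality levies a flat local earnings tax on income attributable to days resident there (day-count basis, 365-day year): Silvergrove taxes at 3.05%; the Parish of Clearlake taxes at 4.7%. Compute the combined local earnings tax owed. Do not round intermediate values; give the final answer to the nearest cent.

£8,137.07

Silvergrove, 1 Jan – 2 Aug 2015: 214 days → £218,000 × 3.05% × 214/365 = £3,898.3178
The Parish of Clearlake, 3 Aug – 31 Dec 2015: 151 days → £218,000 × 4.7% × 151/365 = £4,238.7562
Total = £8,137.0740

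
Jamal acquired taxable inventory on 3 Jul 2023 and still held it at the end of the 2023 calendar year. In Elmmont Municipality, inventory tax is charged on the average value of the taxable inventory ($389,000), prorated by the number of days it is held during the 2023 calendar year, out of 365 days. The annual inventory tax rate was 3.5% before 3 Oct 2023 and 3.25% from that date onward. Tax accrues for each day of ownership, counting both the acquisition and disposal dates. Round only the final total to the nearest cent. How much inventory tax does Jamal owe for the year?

3 Jul – 2 Oct 2023: 92 days at 3.5% → $389,000 × 3.5% × 92/365 = $3,431.7260
3 Oct – 31 Dec 2023: 90 days at 3.25% → $389,000 × 3.25% × 90/365 = $3,117.3288
Total = $6,549.0548

$6,549.05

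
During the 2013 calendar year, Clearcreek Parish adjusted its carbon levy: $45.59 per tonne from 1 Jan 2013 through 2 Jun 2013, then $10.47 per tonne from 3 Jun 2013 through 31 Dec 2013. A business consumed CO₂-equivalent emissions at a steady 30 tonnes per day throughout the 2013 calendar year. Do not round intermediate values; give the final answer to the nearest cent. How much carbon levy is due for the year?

1 Jan – 2 Jun 2013: 153 days × 30 tonnes/day = 4,590 tonnes at $45.59/tonne → $209,258.10
3 Jun – 31 Dec 2013: 212 days × 30 tonnes/day = 6,360 tonnes at $10.47/tonne → $66,589.20

$275,847.30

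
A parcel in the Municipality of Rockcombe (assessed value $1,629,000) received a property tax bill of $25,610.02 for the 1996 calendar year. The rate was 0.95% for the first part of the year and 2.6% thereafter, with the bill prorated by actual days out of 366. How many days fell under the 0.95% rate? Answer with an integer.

228 days

Let d = days at the first rate; then 366 − d days at the second rate.
$1,629,000 × [0.95%·d + 2.6%·(366−d)] / 366 = $25,610.02
Solving gives d = 228, so the new rate took effect on 16 Aug 1996.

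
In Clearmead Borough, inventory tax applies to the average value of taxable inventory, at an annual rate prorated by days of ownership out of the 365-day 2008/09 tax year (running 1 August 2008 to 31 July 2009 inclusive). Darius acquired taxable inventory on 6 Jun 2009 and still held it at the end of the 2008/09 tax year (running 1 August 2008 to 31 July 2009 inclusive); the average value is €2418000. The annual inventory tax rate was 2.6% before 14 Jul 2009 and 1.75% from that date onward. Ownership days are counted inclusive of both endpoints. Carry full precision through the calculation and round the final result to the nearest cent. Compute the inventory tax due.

€8631.93

6 Jun – 13 Jul 2009: 38 days at 2.6% → €2418000 × 2.6% × 38/365 = €6545.1616
14 Jul – 31 Jul 2009: 18 days at 1.75% → €2418000 × 1.75% × 18/365 = €2086.7671
Total = €8631.9288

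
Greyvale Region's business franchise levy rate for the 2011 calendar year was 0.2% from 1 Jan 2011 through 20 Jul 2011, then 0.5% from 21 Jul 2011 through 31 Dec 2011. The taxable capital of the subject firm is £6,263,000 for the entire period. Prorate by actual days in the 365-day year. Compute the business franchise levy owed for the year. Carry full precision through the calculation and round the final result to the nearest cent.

£20,968.18

1 Jan – 20 Jul 2011: 201 days at 0.2% → £6,263,000 × 0.2% × 201/365 = £6,897.8795
21 Jul – 31 Dec 2011: 164 days at 0.5% → £6,263,000 × 0.5% × 164/365 = £14,070.3014
Total = £20,968.1808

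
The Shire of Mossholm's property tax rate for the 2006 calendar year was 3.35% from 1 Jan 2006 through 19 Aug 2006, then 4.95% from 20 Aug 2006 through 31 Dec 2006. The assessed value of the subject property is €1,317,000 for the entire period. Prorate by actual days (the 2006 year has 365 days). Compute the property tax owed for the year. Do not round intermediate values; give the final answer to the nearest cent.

1 Jan – 19 Aug 2006: 231 days at 3.35% → €1,317,000 × 3.35% × 231/365 = €27,922.2041
20 Aug – 31 Dec 2006: 134 days at 4.95% → €1,317,000 × 4.95% × 134/365 = €23,933.3178
Total = €51,855.5219

€51,855.52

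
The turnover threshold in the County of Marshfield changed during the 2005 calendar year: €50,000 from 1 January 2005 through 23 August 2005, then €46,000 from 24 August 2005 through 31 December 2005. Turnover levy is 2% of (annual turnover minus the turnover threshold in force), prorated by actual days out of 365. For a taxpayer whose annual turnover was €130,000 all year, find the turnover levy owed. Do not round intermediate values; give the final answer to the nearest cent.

€1,628.49

1 January – 23 August 2005: 235 days, exemption €50,000 → (€130,000 − €50,000) × 2% × 235/365 = €1,030.1370
24 August – 31 December 2005: 130 days, exemption €46,000 → (€130,000 − €46,000) × 2% × 130/365 = €598.3562
Total = €1,628.4932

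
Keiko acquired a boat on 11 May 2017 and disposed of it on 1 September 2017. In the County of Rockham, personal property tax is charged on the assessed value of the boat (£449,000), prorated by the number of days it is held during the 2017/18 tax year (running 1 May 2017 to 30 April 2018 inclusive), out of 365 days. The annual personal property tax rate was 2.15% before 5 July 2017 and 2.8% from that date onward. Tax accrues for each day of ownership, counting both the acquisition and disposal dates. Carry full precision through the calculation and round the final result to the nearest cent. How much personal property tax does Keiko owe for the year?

11 May – 4 July 2017: 55 days at 2.15% → £449,000 × 2.15% × 55/365 = £1,454.6370
5 July – 1 September 2017: 59 days at 2.8% → £449,000 × 2.8% × 59/365 = £2,032.1863
Total = £3,486.8233

£3,486.82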